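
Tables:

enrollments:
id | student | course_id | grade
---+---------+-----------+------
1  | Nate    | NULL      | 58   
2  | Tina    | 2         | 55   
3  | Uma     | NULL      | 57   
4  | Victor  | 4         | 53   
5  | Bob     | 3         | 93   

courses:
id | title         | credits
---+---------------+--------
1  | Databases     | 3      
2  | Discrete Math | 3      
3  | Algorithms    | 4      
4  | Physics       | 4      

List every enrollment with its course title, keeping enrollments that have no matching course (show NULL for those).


LEFT JOIN keeps every row from enrollments (the left table); where course_id has no match in courses, the course columns become NULL. Walk through each enrollment:
  - enrollment 1 (Nate): course_id=NULL, no match -> kept with NULL
  - enrollment 2 (Tina): course_id=2 -> matches Discrete Math
  - enrollment 3 (Uma): course_id=NULL, no match -> kept with NULL
  - enrollment 4 (Victor): course_id=4 -> matches Physics
  - enrollment 5 (Bob): course_id=3 -> matches Algorithms
All 5 rows appear; 2 have NULL course.

SQL:
SELECT a.student, b.title AS course
FROM enrollments a
LEFT JOIN courses b ON a.course_id = b.id

Result:
student | course       
--------+--------------
Nate    | NULL         
Tina    | Discrete Math
Uma     | NULL         
Victor  | Physics      
Bob     | Algorithms   


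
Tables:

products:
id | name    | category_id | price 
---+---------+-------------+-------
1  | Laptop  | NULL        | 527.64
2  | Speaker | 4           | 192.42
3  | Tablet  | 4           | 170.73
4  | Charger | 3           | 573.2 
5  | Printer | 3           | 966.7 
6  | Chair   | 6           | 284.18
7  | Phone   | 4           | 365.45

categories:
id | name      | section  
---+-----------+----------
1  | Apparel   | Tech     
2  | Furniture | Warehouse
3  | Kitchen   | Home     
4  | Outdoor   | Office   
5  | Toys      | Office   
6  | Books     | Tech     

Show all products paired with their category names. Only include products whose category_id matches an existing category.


INNER JOIN keeps only products rows whose category_id matches an id in categories. Walk through each product:
  - product 1 (Laptop): category_id=NULL, no match -> dropped
  - product 2 (Speaker): category_id=4 -> matches Outdoor
  - product 3 (Tablet): category_id=4 -> matches Outdoor
  - product 4 (Charger): category_id=3 -> matches Kitchen
  - product 5 (Printer): category_id=3 -> matches Kitchen
  - product 6 (Chair): category_id=6 -> matches Books
  - product 7 (Phone): category_id=4 -> matches Outdoor
So 1 of 7 rows is dropped.

SQL:
SELECT a.name, b.name AS category
FROM products a
INNER JOIN categories b ON a.category_id = b.id

Result:
name    | category
--------+---------
Speaker | Outdoor 
Tablet  | Outdoor 
Charger | Kitchen 
Printer | Kitchen 
Chair   | Books   
Phone   | Outdoor 


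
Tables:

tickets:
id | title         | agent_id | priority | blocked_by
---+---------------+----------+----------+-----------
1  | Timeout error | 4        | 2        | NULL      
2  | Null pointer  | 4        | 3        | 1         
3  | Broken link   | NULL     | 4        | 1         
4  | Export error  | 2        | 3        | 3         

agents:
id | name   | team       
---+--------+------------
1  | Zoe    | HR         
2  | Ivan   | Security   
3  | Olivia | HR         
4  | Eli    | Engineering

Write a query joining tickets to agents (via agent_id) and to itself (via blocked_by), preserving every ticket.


Two LEFT JOINs from the same base table tickets: one to agents via agent_id, one to tickets itself via blocked_by. Both are LEFT so every ticket is preserved.
Match against agents:
  - ticket 1 (Timeout error): agent_id=4 -> matches Eli
  - ticket 2 (Null pointer): agent_id=4 -> matches Eli
  - ticket 3 (Broken link): agent_id=NULL, no match -> kept with NULL
  - ticket 4 (Export error): agent_id=2 -> matches Ivan
Match against tickets (self):
  - ticket 1 (Timeout error): blocked_by=NULL -> NULL
  - ticket 2 (Null pointer): blocked_by=1 -> Timeout error
  - ticket 3 (Broken link): blocked_by=1 -> Timeout error
  - ticket 4 (Export error): blocked_by=3 -> Broken link

SQL:
SELECT a.title, b.name AS agent, c.title AS blocked_by
FROM tickets a
LEFT JOIN agents b ON a.agent_id = b.id
LEFT JOIN tickets c ON a.blocked_by = c.id

Result:
title         | agent | blocked_by   
--------------+-------+--------------
Timeout error | Eli   | NULL         
Null pointer  | Eli   | Timeout error
Broken link   | NULL  | Timeout error
Export error  | Ivan  | Broken link  


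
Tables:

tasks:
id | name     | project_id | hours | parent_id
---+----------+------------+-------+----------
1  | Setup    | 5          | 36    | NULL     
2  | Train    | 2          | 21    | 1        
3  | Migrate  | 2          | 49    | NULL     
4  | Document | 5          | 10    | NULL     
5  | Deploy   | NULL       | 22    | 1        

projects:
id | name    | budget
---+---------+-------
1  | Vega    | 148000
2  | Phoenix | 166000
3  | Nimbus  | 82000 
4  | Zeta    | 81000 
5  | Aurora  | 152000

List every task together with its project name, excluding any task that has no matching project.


INNER JOIN keeps only tasks rows whose project_id matches an id in projects. Walk through each task:
  - task 1 (Setup): project_id=5 -> matches Aurora
  - task 2 (Train): project_id=2 -> matches Phoenix
  - task 3 (Migrate): project_id=2 -> matches Phoenix
  - task 4 (Document): project_id=5 -> matches Aurora
  - task 5 (Deploy): project_id=NULL, no match -> dropped
So 1 of 5 rows is dropped.

SQL:
SELECT a.name, b.name AS project
FROM tasks a
INNER JOIN projects b ON a.project_id = b.id

Result:
name     | project
---------+--------
Setup    | Aurora 
Train    | Phoenix
Migrate  | Phoenix
Document | Aurora 


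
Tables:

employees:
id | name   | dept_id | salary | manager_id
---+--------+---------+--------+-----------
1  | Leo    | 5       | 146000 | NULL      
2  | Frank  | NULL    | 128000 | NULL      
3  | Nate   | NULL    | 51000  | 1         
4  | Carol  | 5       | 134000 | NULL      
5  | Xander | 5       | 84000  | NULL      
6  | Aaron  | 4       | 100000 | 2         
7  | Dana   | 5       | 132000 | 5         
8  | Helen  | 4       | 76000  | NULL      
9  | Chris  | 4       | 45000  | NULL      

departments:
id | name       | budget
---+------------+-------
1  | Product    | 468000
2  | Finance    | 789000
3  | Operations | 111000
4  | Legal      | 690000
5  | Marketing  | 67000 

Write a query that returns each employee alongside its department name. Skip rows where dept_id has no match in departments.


INNER JOIN keeps only employees rows whose dept_id matches an id in departments. Walk through each employee:
  - employee 1 (Leo): dept_id=5 -> matches Marketing
  - employee 2 (Frank): dept_id=NULL, no match -> dropped
  - employee 3 (Nate): dept_id=NULL, no match -> dropped
  - employee 4 (Carol): dept_id=5 -> matches Marketing
  - employee 5 (Xander): dept_id=5 -> matches Marketing
  - employee 6 (Aaron): dept_id=4 -> matches Legal
  - employee 7 (Dana): dept_id=5 -> matches Marketing
  - employee 8 (Helen): dept_id=4 -> matches Legal
  - employee 9 (Chris): dept_id=4 -> matches Legal
So 2 of 9 rows are dropped.

SQL:
SELECT a.name, b.name AS department
FROM employees a
INNER JOIN departments b ON a.dept_id = b.id

Result:
name   | department
-------+-----------
Leo    | Marketing 
Carol  | Marketing 
Xander | Marketing 
Aaron  | Legal     
Dana   | Marketing 
Helen  | Legal     
Chris  | Legal     


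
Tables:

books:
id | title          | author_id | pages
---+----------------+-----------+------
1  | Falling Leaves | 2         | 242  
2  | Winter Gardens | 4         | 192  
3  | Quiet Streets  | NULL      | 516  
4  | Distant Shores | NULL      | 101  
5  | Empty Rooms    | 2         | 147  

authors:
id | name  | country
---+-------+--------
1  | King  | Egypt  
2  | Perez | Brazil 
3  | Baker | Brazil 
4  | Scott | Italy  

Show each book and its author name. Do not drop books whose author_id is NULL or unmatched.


LEFT JOIN keeps every row from books (the left table); where author_id has no match in authors, the author columns become NULL. Walk through each book:
  - book 1 (Falling Leaves): author_id=2 -> matches Perez
  - book 2 (Winter Gardens): author_id=4 -> matches Scott
  - book 3 (Quiet Streets): author_id=NULL, no match -> kept with NULL
  - book 4 (Distant Shores): author_id=NULL, no match -> kept with NULL
  - book 5 (Empty Rooms): author_id=2 -> matches Perez
All 5 rows appear; 2 have NULL author.

SQL:
SELECT a.title, b.name AS author
FROM books a
LEFT JOIN authors b ON a.author_id = b.id

Result:
title          | author
---------------+-------
Falling Leaves | Perez 
Winter Gardens | Scott 
Quiet Streets  | NULL  
Distant Shores | NULL  
Empty Rooms    | Perez 


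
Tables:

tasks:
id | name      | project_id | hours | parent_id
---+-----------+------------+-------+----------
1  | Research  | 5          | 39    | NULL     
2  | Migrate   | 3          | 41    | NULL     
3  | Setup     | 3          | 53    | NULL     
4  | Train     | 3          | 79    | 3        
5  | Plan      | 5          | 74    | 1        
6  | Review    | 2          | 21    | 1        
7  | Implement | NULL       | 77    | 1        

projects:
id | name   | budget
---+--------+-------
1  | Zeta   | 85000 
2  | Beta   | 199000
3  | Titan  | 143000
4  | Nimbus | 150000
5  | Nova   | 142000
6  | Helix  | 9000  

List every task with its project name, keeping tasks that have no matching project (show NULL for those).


LEFT JOIN keeps every row from tasks (the left table); where project_id has no match in projects, the project columns become NULL. Walk through each task:
  - task 1 (Research): project_id=5 -> matches Nova
  - task 2 (Migrate): project_id=3 -> matches Titan
  - task 3 (Setup): project_id=3 -> matches Titan
  - task 4 (Train): project_id=3 -> matches Titan
  - task 5 (Plan): project_id=5 -> matches Nova
  - task 6 (Review): project_id=2 -> matches Beta
  - task 7 (Implement): project_id=NULL, no match -> kept with NULL
All 7 rows appear; 1 has NULL project.

SQL:
SELECT a.name, b.name AS project
FROM tasks a
LEFT JOIN projects b ON a.project_id = b.id

Result:
name      | project
----------+--------
Research  | Nova   
Migrate   | Titan  
Setup     | Titan  
Train     | Titan  
Plan      | Nova   
Review    | Beta   
Implement | NULL   


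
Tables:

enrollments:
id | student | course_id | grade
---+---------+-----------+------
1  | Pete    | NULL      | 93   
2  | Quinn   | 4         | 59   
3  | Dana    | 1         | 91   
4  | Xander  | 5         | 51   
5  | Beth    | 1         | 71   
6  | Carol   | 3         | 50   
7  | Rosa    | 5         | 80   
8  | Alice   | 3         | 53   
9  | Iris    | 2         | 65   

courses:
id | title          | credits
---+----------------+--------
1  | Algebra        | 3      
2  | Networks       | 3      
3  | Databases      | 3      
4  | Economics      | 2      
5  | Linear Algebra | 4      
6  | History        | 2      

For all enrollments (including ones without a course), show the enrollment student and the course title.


LEFT JOIN keeps every row from enrollments (the left table); where course_id has no match in courses, the course columns become NULL. Walk through each enrollment:
  - enrollment 1 (Pete): course_id=NULL, no match -> kept with NULL
  - enrollment 2 (Quinn): course_id=4 -> matches Economics
  - enrollment 3 (Dana): course_id=1 -> matches Algebra
  - enrollment 4 (Xander): course_id=5 -> matches Linear Algebra
  - enrollment 5 (Beth): course_id=1 -> matches Algebra
  - enrollment 6 (Carol): course_id=3 -> matches Databases
  - enrollment 7 (Rosa): course_id=5 -> matches Linear Algebra
  - enrollment 8 (Alice): course_id=3 -> matches Databases
  - enrollment 9 (Iris): course_id=2 -> matches Networks
All 9 rows appear; 1 has NULL course.

SQL:
SELECT a.student, b.title AS course
FROM enrollments a
LEFT JOIN courses b ON a.course_id = b.id

Result:
student | course        
--------+---------------
Pete    | NULL          
Quinn   | Economics     
Dana    | Algebra       
Xander  | Linear Algebra
Beth    | Algebra       
Carol   | Databases     
Rosa    | Linear Algebra
Alice   | Databases     
Iris    | Networks      


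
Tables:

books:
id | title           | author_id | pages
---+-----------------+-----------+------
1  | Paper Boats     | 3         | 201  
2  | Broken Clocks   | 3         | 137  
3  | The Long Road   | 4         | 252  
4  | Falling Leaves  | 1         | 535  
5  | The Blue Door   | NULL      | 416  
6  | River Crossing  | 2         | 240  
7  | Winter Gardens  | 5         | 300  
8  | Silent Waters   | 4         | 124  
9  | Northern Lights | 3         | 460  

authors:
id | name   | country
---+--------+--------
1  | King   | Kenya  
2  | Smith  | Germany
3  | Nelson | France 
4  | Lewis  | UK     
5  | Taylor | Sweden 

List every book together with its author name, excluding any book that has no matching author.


INNER JOIN keeps only books rows whose author_id matches an id in authors. Walk through each book:
  - book 1 (Paper Boats): author_id=3 -> matches Nelson
  - book 2 (Broken Clocks): author_id=3 -> matches Nelson
  - book 3 (The Long Road): author_id=4 -> matches Lewis
  - book 4 (Falling Leaves): author_id=1 -> matches King
  - book 5 (The Blue Door): author_id=NULL, no match -> dropped
  - book 6 (River Crossing): author_id=2 -> matches Smith
  - book 7 (Winter Gardens): author_id=5 -> matches Taylor
  - book 8 (Silent Waters): author_id=4 -> matches Lewis
  - book 9 (Northern Lights): author_id=3 -> matches Nelson
So 1 of 9 rows is dropped.

SQL:
SELECT a.title, b.name AS author
FROM books a
INNER JOIN authors b ON a.author_id = b.id

Result:
title           | author
----------------+-------
Paper Boats     | Nelson
Broken Clocks   | Nelson
The Long Road   | Lewis 
Falling Leaves  | King  
River Crossing  | Smith 
Winter Gardens  | Taylor
Silent Waters   | Lewis 
Northern Lights | Nelson


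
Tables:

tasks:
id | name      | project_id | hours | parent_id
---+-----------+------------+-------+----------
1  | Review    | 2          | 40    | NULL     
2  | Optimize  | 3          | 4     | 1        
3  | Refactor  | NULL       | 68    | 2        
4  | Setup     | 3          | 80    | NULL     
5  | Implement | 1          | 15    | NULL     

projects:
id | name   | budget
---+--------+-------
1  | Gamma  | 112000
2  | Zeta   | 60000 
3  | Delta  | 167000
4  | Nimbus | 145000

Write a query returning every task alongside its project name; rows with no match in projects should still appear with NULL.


LEFT JOIN keeps every row from tasks (the left table); where project_id has no match in projects, the project columns become NULL. Walk through each task:
  - task 1 (Review): project_id=2 -> matches Zeta
  - task 2 (Optimize): project_id=3 -> matches Delta
  - task 3 (Refactor): project_id=NULL, no match -> kept with NULL
  - task 4 (Setup): project_id=3 -> matches Delta
  - task 5 (Implement): project_id=1 -> matches Gamma
All 5 rows appear; 1 has NULL project.

SQL:
SELECT a.name, b.name AS project
FROM tasks a
LEFT JOIN projects b ON a.project_id = b.id

Result:
name      | project
----------+--------
Review    | Zeta   
Optimize  | Delta  
Refactor  | NULL   
Setup     | Delta  
Implement | Gamma  


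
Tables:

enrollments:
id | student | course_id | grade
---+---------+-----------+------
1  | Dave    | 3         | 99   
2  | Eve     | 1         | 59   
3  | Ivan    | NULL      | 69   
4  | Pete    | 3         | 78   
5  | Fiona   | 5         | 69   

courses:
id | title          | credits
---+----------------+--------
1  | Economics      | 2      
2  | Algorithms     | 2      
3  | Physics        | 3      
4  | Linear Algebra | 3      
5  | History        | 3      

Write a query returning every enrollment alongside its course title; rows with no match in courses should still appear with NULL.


LEFT JOIN keeps every row from enrollments (the left table); where course_id has no match in courses, the course columns become NULL. Walk through each enrollment:
  - enrollment 1 (Dave): course_id=3 -> matches Physics
  - enrollment 2 (Eve): course_id=1 -> matches Economics
  - enrollment 3 (Ivan): course_id=NULL, no match -> kept with NULL
  - enrollment 4 (Pete): course_id=3 -> matches Physics
  - enrollment 5 (Fiona): course_id=5 -> matches History
All 5 rows appear; 1 has NULL course.

SQL:
SELECT a.student, b.title AS course
FROM enrollments a
LEFT JOIN courses b ON a.course_id = b.id

Result:
student | course   
--------+----------
Dave    | Physics  
Eve     | Economics
Ivan    | NULL     
Pete    | Physics  
Fiona   | History  


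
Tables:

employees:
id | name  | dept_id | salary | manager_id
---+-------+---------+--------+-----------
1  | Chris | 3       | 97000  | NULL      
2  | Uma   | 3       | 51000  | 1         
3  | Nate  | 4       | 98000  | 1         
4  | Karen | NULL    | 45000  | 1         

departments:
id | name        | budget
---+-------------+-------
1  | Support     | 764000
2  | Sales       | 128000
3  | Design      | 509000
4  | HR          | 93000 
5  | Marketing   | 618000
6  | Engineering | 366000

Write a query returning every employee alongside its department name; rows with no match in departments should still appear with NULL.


LEFT JOIN keeps every row from employees (the left table); where dept_id has no match in departments, the department columns become NULL. Walk through each employee:
  - employee 1 (Chris): dept_id=3 -> matches Design
  - employee 2 (Uma): dept_id=3 -> matches Design
  - employee 3 (Nate): dept_id=4 -> matches HR
  - employee 4 (Karen): dept_id=NULL, no match -> kept with NULL
All 4 rows appear; 1 has NULL department.

SQL:
SELECT a.name, b.name AS department
FROM employees a
LEFT JOIN departments b ON a.dept_id = b.id

Result:
name  | department
------+-----------
Chris | Design    
Uma   | Design    
Nate  | HR        
Karen | NULL      


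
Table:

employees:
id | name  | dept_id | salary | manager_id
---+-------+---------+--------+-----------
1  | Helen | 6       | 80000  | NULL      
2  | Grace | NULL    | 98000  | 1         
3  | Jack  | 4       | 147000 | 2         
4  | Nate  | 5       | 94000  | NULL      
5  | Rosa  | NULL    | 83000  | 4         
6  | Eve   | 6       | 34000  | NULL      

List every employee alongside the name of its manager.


This is a self-join: employees is joined to a second copy of itself, matching each row's manager_id to another row's id. Use LEFT JOIN so rows with manager_id=NULL are kept.
  - employee 1 (Helen): manager_id=NULL -> NULL
  - employee 2 (Grace): manager_id=1 -> Helen
  - employee 3 (Jack): manager_id=2 -> Grace
  - employee 4 (Nate): manager_id=NULL -> NULL
  - employee 5 (Rosa): manager_id=4 -> Nate
  - employee 6 (Eve): manager_id=NULL -> NULL

SQL:
SELECT a.name AS item, b.name AS manager
FROM employees a
LEFT JOIN employees b ON a.manager_id = b.id

Result:
item  | manager
------+--------
Helen | NULL   
Grace | Helen  
Jack  | Grace  
Nate  | NULL   
Rosa  | Nate   
Eve   | NULL   


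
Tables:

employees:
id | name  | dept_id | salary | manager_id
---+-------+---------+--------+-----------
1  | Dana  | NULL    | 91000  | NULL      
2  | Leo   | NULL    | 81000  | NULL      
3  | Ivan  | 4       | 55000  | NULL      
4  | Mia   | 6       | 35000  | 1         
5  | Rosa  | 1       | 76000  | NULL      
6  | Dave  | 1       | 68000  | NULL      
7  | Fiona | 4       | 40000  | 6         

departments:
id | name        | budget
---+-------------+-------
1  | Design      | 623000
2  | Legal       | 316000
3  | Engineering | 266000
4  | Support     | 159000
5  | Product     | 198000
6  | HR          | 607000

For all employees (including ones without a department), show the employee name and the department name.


LEFT JOIN keeps every row from employees (the left table); where dept_id has no match in departments, the department columns become NULL. Walk through each employee:
  - employee 1 (Dana): dept_id=NULL, no match -> kept with NULL
  - employee 2 (Leo): dept_id=NULL, no match -> kept with NULL
  - employee 3 (Ivan): dept_id=4 -> matches Support
  - employee 4 (Mia): dept_id=6 -> matches HR
  - employee 5 (Rosa): dept_id=1 -> matches Design
  - employee 6 (Dave): dept_id=1 -> matches Design
  - employee 7 (Fiona): dept_id=4 -> matches Support
All 7 rows appear; 2 have NULL department.

SQL:
SELECT a.name, b.name AS department
FROM employees a
LEFT JOIN departments b ON a.dept_id = b.id

Result:
name  | department
------+-----------
Dana  | NULL      
Leo   | NULL      
Ivan  | Support   
Mia   | HR        
Rosa  | Design    
Dave  | Design    
Fiona | Support   


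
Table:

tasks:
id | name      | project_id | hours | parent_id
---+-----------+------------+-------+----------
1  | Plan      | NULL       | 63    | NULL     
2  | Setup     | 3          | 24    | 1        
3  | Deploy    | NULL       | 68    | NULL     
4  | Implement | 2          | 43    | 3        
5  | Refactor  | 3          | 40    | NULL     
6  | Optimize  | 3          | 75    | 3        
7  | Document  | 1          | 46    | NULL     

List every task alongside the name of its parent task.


This is a self-join: tasks is joined to a second copy of itself, matching each row's parent_id to another row's id. Use LEFT JOIN so rows with parent_id=NULL are kept.
  - task 1 (Plan): parent_id=NULL -> NULL
  - task 2 (Setup): parent_id=1 -> Plan
  - task 3 (Deploy): parent_id=NULL -> NULL
  - task 4 (Implement): parent_id=3 -> Deploy
  - task 5 (Refactor): parent_id=NULL -> NULL
  - task 6 (Optimize): parent_id=3 -> Deploy
  - task 7 (Document): parent_id=NULL -> NULL

SQL:
SELECT a.name AS item, b.name AS parent
FROM tasks a
LEFT JOIN tasks b ON a.parent_id = b.id

Result:
item      | parent
----------+-------
Plan      | NULL  
Setup     | Plan  
Deploy    | NULL  
Implement | Deploy
Refactor  | NULL  
Optimize  | Deploy
Document  | NULL  


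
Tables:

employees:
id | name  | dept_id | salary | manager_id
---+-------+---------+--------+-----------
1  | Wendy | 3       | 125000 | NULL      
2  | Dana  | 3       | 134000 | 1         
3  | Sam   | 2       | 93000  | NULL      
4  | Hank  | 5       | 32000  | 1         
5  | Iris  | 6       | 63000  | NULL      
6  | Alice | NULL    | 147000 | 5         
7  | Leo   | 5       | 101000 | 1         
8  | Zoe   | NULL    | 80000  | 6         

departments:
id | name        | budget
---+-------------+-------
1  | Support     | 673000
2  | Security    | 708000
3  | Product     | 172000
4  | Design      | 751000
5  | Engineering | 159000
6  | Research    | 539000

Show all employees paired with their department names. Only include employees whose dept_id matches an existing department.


INNER JOIN keeps only employees rows whose dept_id matches an id in departments. Walk through each employee:
  - employee 1 (Wendy): dept_id=3 -> matches Product
  - employee 2 (Dana): dept_id=3 -> matches Product
  - employee 3 (Sam): dept_id=2 -> matches Security
  - employee 4 (Hank): dept_id=5 -> matches Engineering
  - employee 5 (Iris): dept_id=6 -> matches Research
  - employee 6 (Alice): dept_id=NULL, no match -> dropped
  - employee 7 (Leo): dept_id=5 -> matches Engineering
  - employee 8 (Zoe): dept_id=NULL, no match -> dropped
So 2 of 8 rows are dropped.

SQL:
SELECT a.name, b.name AS department
FROM employees a
INNER JOIN departments b ON a.dept_id = b.id

Result:
name  | department 
------+------------
Wendy | Product    
Dana  | Product    
Sam   | Security   
Hank  | Engineering
Iris  | Research   
Leo   | Engineering


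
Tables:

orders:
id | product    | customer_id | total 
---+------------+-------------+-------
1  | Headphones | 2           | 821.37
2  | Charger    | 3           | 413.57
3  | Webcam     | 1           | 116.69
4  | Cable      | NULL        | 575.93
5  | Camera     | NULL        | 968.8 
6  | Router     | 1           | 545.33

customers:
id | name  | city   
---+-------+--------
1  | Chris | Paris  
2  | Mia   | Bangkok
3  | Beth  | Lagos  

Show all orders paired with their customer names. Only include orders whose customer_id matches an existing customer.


INNER JOIN keeps only orders rows whose customer_id matches an id in customers. Walk through each order:
  - order 1 (Headphones): customer_id=2 -> matches Mia
  - order 2 (Charger): customer_id=3 -> matches Beth
  - order 3 (Webcam): customer_id=1 -> matches Chris
  - order 4 (Cable): customer_id=NULL, no match -> dropped
  - order 5 (Camera): customer_id=NULL, no match -> dropped
  - order 6 (Router): customer_id=1 -> matches Chris
So 2 of 6 rows are dropped.

SQL:
SELECT a.product, b.name AS customer
FROM orders a
INNER JOIN customers b ON a.customer_id = b.id

Result:
product    | customer
-----------+---------
Headphones | Mia     
Charger    | Beth    
Webcam     | Chris   
Router     | Chris   


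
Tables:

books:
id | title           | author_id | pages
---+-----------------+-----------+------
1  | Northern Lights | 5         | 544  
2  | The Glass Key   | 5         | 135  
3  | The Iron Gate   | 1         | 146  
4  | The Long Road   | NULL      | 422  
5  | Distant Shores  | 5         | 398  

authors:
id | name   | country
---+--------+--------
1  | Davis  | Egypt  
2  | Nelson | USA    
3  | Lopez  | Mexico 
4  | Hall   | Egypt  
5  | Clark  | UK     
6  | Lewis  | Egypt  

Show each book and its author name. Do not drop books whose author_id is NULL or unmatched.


LEFT JOIN keeps every row from books (the left table); where author_id has no match in authors, the author columns become NULL. Walk through each book:
  - book 1 (Northern Lights): author_id=5 -> matches Clark
  - book 2 (The Glass Key): author_id=5 -> matches Clark
  - book 3 (The Iron Gate): author_id=1 -> matches Davis
  - book 4 (The Long Road): author_id=NULL, no match -> kept with NULL
  - book 5 (Distant Shores): author_id=5 -> matches Clark
All 5 rows appear; 1 has NULL author.

SQL:
SELECT a.title, b.name AS author
FROM books a
LEFT JOIN authors b ON a.author_id = b.id

Result:
title           | author
----------------+-------
Northern Lights | Clark 
The Glass Key   | Clark 
The Iron Gate   | Davis 
The Long Road   | NULL  
Distant Shores  | Clark 


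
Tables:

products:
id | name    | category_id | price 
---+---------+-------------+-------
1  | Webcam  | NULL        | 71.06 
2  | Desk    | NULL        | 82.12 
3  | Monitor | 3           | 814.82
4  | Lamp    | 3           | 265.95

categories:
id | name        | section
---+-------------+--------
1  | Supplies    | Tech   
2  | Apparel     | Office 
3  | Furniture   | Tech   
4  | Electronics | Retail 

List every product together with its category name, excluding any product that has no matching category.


INNER JOIN keeps only products rows whose category_id matches an id in categories. Walk through each product:
  - product 1 (Webcam): category_id=NULL, no match -> dropped
  - product 2 (Desk): category_id=NULL, no match -> dropped
  - product 3 (Monitor): category_id=3 -> matches Furniture
  - product 4 (Lamp): category_id=3 -> matches Furniture
So 2 of 4 rows are dropped.

SQL:
SELECT a.name, b.name AS category
FROM products a
INNER JOIN categories b ON a.category_id = b.id

Result:
name    | category 
--------+----------
Monitor | Furniture
Lamp    | Furniture


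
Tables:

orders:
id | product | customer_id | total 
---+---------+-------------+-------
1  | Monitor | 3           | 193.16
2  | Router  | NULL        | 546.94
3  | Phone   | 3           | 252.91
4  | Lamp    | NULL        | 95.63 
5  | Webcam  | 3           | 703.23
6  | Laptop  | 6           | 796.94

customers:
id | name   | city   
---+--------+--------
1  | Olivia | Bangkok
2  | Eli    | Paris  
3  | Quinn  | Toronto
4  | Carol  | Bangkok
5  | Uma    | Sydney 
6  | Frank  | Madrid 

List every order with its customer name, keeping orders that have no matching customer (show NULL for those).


LEFT JOIN keeps every row from orders (the left table); where customer_id has no match in customers, the customer columns become NULL. Walk through each order:
  - order 1 (Monitor): customer_id=3 -> matches Quinn
  - order 2 (Router): customer_id=NULL, no match -> kept with NULL
  - order 3 (Phone): customer_id=3 -> matches Quinn
  - order 4 (Lamp): customer_id=NULL, no match -> kept with NULL
  - order 5 (Webcam): customer_id=3 -> matches Quinn
  - order 6 (Laptop): customer_id=6 -> matches Frank
All 6 rows appear; 2 have NULL customer.

SQL:
SELECT a.product, b.name AS customer
FROM orders a
LEFT JOIN customers b ON a.customer_id = b.id

Result:
product | customer
--------+---------
Monitor | Quinn   
Router  | NULL    
Phone   | Quinn   
Lamp    | NULL    
Webcam  | Quinn   
Laptop  | Frank   


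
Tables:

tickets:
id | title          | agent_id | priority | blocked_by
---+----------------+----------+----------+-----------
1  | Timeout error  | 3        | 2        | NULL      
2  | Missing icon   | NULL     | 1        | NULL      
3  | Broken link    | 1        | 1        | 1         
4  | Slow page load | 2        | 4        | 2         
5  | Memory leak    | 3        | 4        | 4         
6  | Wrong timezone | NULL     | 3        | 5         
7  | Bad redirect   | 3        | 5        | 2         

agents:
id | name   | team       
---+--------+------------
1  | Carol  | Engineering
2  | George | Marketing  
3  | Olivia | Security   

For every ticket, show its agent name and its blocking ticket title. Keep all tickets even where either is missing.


Two LEFT JOINs from the same base table tickets: one to agents via agent_id, one to tickets itself via blocked_by. Both are LEFT so every ticket is preserved.
Match against agents:
  - ticket 1 (Timeout error): agent_id=3 -> matches Olivia
  - ticket 2 (Missing icon): agent_id=NULL, no match -> kept with NULL
  - ticket 3 (Broken link): agent_id=1 -> matches Carol
  - ticket 4 (Slow page load): agent_id=2 -> matches George
  - ticket 5 (Memory leak): agent_id=3 -> matches Olivia
  - ticket 6 (Wrong timezone): agent_id=NULL, no match -> kept with NULL
  - ticket 7 (Bad redirect): agent_id=3 -> matches Olivia
Match against tickets (self):
  - ticket 1 (Timeout error): blocked_by=NULL -> NULL
  - ticket 2 (Missing icon): blocked_by=NULL -> NULL
  - ticket 3 (Broken link): blocked_by=1 -> Timeout error
  - ticket 4 (Slow page load): blocked_by=2 -> Missing icon
  - ticket 5 (Memory leak): blocked_by=4 -> Slow page load
  - ticket 6 (Wrong timezone): blocked_by=5 -> Memory leak
  - ticket 7 (Bad redirect): blocked_by=2 -> Missing icon

SQL:
SELECT a.title, b.name AS agent, c.title AS blocked_by
FROM tickets a
LEFT JOIN agents b ON a.agent_id = b.id
LEFT JOIN tickets c ON a.blocked_by = c.id

Result:
title          | agent  | blocked_by    
---------------+--------+---------------
Timeout error  | Olivia | NULL          
Missing icon   | NULL   | NULL          
Broken link    | Carol  | Timeout error 
Slow page load | George | Missing icon  
Memory leak    | Olivia | Slow page load
Wrong timezone | NULL   | Memory leak   
Bad redirect   | Olivia | Missing icon  


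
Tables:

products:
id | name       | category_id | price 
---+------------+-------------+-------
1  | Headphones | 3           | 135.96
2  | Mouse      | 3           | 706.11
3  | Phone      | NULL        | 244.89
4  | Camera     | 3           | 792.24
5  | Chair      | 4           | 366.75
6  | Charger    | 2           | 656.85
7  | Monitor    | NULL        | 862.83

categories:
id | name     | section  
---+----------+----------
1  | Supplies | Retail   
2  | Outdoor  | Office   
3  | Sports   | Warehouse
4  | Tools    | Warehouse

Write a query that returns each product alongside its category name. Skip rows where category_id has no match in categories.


INNER JOIN keeps only products rows whose category_id matches an id in categories. Walk through each product:
  - product 1 (Headphones): category_id=3 -> matches Sports
  - product 2 (Mouse): category_id=3 -> matches Sports
  - product 3 (Phone): category_id=NULL, no match -> dropped
  - product 4 (Camera): category_id=3 -> matches Sports
  - product 5 (Chair): category_id=4 -> matches Tools
  - product 6 (Charger): category_id=2 -> matches Outdoor
  - product 7 (Monitor): category_id=NULL, no match -> dropped
So 2 of 7 rows are dropped.

SQL:
SELECT a.name, b.name AS category
FROM products a
INNER JOIN categories b ON a.category_id = b.id

Result:
name       | category
-----------+---------
Headphones | Sports  
Mouse      | Sports  
Camera     | Sports  
Chair      | Tools   
Charger    | Outdoor 


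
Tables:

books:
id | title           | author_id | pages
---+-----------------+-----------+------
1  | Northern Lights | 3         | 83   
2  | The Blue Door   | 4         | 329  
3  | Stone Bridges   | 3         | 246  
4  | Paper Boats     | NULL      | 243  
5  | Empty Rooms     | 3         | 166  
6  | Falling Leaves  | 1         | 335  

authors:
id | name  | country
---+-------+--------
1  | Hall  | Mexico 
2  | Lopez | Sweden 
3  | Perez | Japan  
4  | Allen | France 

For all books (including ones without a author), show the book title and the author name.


LEFT JOIN keeps every row from books (the left table); where author_id has no match in authors, the author columns become NULL. Walk through each book:
  - book 1 (Northern Lights): author_id=3 -> matches Perez
  - book 2 (The Blue Door): author_id=4 -> matches Allen
  - book 3 (Stone Bridges): author_id=3 -> matches Perez
  - book 4 (Paper Boats): author_id=NULL, no match -> kept with NULL
  - book 5 (Empty Rooms): author_id=3 -> matches Perez
  - book 6 (Falling Leaves): author_id=1 -> matches Hall
All 6 rows appear; 1 has NULL author.

SQL:
SELECT a.title, b.name AS author
FROM books a
LEFT JOIN authors b ON a.author_id = b.id

Result:
title           | author
----------------+-------
Northern Lights | Perez 
The Blue Door   | Allen 
Stone Bridges   | Perez 
Paper Boats     | NULL  
Empty Rooms     | Perez 
Falling Leaves  | Hall  


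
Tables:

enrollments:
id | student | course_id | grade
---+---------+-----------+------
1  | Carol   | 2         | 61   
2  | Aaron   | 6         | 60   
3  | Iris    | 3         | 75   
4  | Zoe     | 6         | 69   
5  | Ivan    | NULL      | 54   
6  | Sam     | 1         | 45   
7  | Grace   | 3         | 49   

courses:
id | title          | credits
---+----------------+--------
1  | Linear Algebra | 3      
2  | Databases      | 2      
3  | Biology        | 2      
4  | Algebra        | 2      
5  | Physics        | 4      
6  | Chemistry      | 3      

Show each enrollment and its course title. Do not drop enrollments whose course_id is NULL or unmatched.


LEFT JOIN keeps every row from enrollments (the left table); where course_id has no match in courses, the course columns become NULL. Walk through each enrollment:
  - enrollment 1 (Carol): course_id=2 -> matches Databases
  - enrollment 2 (Aaron): course_id=6 -> matches Chemistry
  - enrollment 3 (Iris): course_id=3 -> matches Biology
  - enrollment 4 (Zoe): course_id=6 -> matches Chemistry
  - enrollment 5 (Ivan): course_id=NULL, no match -> kept with NULL
  - enrollment 6 (Sam): course_id=1 -> matches Linear Algebra
  - enrollment 7 (Grace): course_id=3 -> matches Biology
All 7 rows appear; 1 has NULL course.

SQL:
SELECT a.student, b.title AS course
FROM enrollments a
LEFT JOIN courses b ON a.course_id = b.id

Result:
student | course        
--------+---------------
Carol   | Databases     
Aaron   | Chemistry     
Iris    | Biology       
Zoe     | Chemistry     
Ivan    | NULL          
Sam     | Linear Algebra
Grace   | Biology       


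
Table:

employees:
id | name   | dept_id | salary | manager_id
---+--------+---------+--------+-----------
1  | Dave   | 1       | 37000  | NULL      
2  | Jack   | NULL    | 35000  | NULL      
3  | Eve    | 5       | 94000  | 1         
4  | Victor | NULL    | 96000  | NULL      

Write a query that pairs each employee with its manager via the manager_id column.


This is a self-join: employees is joined to a second copy of itself, matching each row's manager_id to another row's id. Use LEFT JOIN so rows with manager_id=NULL are kept.
  - employee 1 (Dave): manager_id=NULL -> NULL
  - employee 2 (Jack): manager_id=NULL -> NULL
  - employee 3 (Eve): manager_id=1 -> Dave
  - employee 4 (Victor): manager_id=NULL -> NULL

SQL:
SELECT a.name AS item, b.name AS manager
FROM employees a
LEFT JOIN employees b ON a.manager_id = b.id

Result:
item   | manager
-------+--------
Dave   | NULL   
Jack   | NULL   
Eve    | Dave   
Victor | NULL   


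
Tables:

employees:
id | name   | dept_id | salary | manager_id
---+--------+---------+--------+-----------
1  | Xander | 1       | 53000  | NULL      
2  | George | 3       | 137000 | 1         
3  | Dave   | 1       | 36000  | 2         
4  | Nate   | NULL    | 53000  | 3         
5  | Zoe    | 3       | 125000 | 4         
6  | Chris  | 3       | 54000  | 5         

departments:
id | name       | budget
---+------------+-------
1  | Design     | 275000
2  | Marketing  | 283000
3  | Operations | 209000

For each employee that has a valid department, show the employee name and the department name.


INNER JOIN keeps only employees rows whose dept_id matches an id in departments. Walk through each employee:
  - employee 1 (Xander): dept_id=1 -> matches Design
  - employee 2 (George): dept_id=3 -> matches Operations
  - employee 3 (Dave): dept_id=1 -> matches Design
  - employee 4 (Nate): dept_id=NULL, no match -> dropped
  - employee 5 (Zoe): dept_id=3 -> matches Operations
  - employee 6 (Chris): dept_id=3 -> matches Operations
So 1 of 6 rows is dropped.

SQL:
SELECT a.name, b.name AS department
FROM employees a
INNER JOIN departments b ON a.dept_id = b.id

Result:
name   | department
-------+-----------
Xander | Design    
George | Operations
Dave   | Design    
Zoe    | Operations
Chris  | Operations


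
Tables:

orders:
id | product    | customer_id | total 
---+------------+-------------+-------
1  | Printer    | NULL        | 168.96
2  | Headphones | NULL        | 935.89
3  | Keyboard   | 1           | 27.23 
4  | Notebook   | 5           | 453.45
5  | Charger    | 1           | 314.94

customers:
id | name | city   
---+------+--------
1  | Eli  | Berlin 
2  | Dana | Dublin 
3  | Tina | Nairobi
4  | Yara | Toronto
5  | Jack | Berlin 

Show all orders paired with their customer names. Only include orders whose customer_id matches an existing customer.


INNER JOIN keeps only orders rows whose customer_id matches an id in customers. Walk through each order:
  - order 1 (Printer): customer_id=NULL, no match -> dropped
  - order 2 (Headphones): customer_id=NULL, no match -> dropped
  - order 3 (Keyboard): customer_id=1 -> matches Eli
  - order 4 (Notebook): customer_id=5 -> matches Jack
  - order 5 (Charger): customer_id=1 -> matches Eli
So 2 of 5 rows are dropped.

SQL:
SELECT a.product, b.name AS customer
FROM orders a
INNER JOIN customers b ON a.customer_id = b.id

Result:
product  | customer
---------+---------
Keyboard | Eli     
Notebook | Jack    
Charger  | Eli     


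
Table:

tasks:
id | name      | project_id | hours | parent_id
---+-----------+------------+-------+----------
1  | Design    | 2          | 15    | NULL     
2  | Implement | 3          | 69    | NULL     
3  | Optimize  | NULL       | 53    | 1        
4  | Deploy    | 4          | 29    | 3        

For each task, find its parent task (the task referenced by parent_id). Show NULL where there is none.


This is a self-join: tasks is joined to a second copy of itself, matching each row's parent_id to another row's id. Use LEFT JOIN so rows with parent_id=NULL are kept.
  - task 1 (Design): parent_id=NULL -> NULL
  - task 2 (Implement): parent_id=NULL -> NULL
  - task 3 (Optimize): parent_id=1 -> Design
  - task 4 (Deploy): parent_id=3 -> Optimize

SQL:
SELECT a.name AS item, b.name AS parent
FROM tasks a
LEFT JOIN tasks b ON a.parent_id = b.id

Result:
item      | parent  
----------+---------
Design    | NULL    
Implement | NULL    
Optimize  | Design  
Deploy    | Optimize


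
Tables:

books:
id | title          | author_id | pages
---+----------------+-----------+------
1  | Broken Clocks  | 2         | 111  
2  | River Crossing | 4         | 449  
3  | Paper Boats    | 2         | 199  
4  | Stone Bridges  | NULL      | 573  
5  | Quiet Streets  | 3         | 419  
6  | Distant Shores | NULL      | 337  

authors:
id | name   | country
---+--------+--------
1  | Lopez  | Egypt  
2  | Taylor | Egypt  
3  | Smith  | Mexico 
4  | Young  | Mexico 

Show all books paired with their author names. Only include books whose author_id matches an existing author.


INNER JOIN keeps only books rows whose author_id matches an id in authors. Walk through each book:
  - book 1 (Broken Clocks): author_id=2 -> matches Taylor
  - book 2 (River Crossing): author_id=4 -> matches Young
  - book 3 (Paper Boats): author_id=2 -> matches Taylor
  - book 4 (Stone Bridges): author_id=NULL, no match -> dropped
  - book 5 (Quiet Streets): author_id=3 -> matches Smith
  - book 6 (Distant Shores): author_id=NULL, no match -> dropped
So 2 of 6 rows are dropped.

SQL:
SELECT a.title, b.name AS author
FROM books a
INNER JOIN authors b ON a.author_id = b.id

Result:
title          | author
---------------+-------
Broken Clocks  | Taylor
River Crossing | Young 
Paper Boats    | Taylor
Quiet Streets  | Smith 
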